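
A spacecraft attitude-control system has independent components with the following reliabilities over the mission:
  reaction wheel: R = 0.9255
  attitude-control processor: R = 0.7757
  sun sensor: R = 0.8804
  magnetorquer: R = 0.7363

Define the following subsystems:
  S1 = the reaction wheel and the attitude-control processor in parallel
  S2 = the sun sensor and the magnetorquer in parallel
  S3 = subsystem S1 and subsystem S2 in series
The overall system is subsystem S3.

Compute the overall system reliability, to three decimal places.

0.952

Parallel (reaction wheel and attitude-control processor): 1 − (1 − 0.92550)(1 − 0.77570) = 0.98329
Parallel (sun sensor and magnetorquer): 1 − (1 − 0.88040)(1 − 0.73630) = 0.96846
Series ([0.98329] and [0.96846]): 0.98329 × 0.96846 = 0.952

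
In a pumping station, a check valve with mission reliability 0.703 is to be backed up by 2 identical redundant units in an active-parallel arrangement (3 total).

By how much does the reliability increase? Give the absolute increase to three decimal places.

0.271

R_before = 0.703
R_after = 1 − (1 − 0.703)^3 = 0.974
ΔR = 0.974 − 0.703 = 0.271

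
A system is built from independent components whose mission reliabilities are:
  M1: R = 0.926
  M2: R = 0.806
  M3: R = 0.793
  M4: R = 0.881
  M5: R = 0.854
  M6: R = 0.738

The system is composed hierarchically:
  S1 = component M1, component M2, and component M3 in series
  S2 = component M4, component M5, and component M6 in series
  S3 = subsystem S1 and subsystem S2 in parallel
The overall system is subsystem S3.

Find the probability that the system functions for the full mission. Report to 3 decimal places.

0.818

Series (M1, M2, and M3): 0.92600 × 0.80600 × 0.79300 = 0.59186
Series (M4, M5, and M6): 0.88100 × 0.85400 × 0.73800 = 0.55525
Parallel ([0.59186] and [0.55525]): 1 − (1 − 0.59186)(1 − 0.55525) = 0.818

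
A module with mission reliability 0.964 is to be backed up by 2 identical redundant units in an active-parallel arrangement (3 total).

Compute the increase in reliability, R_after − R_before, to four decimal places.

0.0360

R_before = 0.964
R_after = 1 − (1 − 0.964)^3 = 1.0000
ΔR = 1.0000 − 0.964 = 0.0360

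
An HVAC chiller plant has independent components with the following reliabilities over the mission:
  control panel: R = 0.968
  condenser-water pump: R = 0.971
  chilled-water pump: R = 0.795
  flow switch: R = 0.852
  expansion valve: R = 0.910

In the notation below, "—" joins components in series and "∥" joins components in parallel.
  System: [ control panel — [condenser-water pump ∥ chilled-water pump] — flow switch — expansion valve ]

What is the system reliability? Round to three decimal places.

Parallel (condenser-water pump and chilled-water pump): 1 − (1 − 0.97100)(1 − 0.79500) = 0.99406
Series (control panel, [0.99406], flow switch, and expansion valve): 0.96800 × 0.99406 × 0.85200 × 0.91000 = 0.746

0.746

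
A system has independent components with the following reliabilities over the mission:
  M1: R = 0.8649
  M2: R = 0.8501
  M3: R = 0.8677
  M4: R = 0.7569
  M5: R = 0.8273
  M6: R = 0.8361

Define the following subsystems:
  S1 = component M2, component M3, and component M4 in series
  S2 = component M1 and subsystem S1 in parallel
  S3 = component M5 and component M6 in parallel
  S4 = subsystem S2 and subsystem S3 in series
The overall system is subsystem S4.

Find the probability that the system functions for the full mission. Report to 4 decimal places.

0.9137

Series (M2, M3, and M4): 0.850100 × 0.867700 × 0.756900 = 0.558313
Parallel (M1 and [0.558313]): 1 − (1 − 0.864900)(1 − 0.558313) = 0.940328
Parallel (M5 and M6): 1 − (1 − 0.827300)(1 − 0.836100) = 0.971694
Series ([0.940328] and [0.971694]): 0.940328 × 0.971694 = 0.9137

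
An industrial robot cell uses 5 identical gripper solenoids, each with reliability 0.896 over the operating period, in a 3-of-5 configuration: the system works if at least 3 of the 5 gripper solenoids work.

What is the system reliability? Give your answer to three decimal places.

R = Σ_{i=3}^{5} C(5,i) p^i (1−p)^{5−i} with p = 0.896
C(5,3)·0.896^3·0.104^2 = 0.07780
C(5,4)·0.896^4·0.104^1 = 0.33515
C(5,5)·0.896^5·0.104^0 = 0.57748
Sum = 0.990

0.990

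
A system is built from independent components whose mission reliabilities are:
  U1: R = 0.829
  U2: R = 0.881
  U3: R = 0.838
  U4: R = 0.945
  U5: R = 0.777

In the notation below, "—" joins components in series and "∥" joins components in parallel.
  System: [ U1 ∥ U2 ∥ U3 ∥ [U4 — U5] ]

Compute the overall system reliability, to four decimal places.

Series (U4 and U5): 0.945000 × 0.777000 = 0.734265
Parallel (U1, U2, U3, and [0.734265]): 1 − (1 − 0.829000)(1 − 0.881000)(1 − 0.838000)(1 − 0.734265) = 0.9991

0.9991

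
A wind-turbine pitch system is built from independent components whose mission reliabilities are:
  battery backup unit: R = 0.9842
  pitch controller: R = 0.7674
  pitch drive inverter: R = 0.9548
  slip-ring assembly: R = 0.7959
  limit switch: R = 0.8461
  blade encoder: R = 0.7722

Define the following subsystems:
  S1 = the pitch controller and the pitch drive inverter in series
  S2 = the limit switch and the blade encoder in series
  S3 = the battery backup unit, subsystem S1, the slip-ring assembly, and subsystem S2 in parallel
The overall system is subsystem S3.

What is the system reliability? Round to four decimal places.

0.9997

Series (pitch controller and pitch drive inverter): 0.767400 × 0.954800 = 0.732714
Series (limit switch and blade encoder): 0.846100 × 0.772200 = 0.653358
Parallel (battery backup unit, [0.732714], slip-ring assembly, and [0.653358]): 1 − (1 − 0.984200)(1 − 0.732714)(1 − 0.795900)(1 − 0.653358) = 0.9997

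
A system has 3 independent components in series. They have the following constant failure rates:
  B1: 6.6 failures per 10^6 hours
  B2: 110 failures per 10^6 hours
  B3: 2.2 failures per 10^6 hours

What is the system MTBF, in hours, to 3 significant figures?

8420

Series of exponential components: λ_sys = Σ λ_i
λ_sys = 0.0000066 + 0.00011 + 0.0000022 = 1.1880e-04 /h
MTBF = 1 / λ_sys = 8420 h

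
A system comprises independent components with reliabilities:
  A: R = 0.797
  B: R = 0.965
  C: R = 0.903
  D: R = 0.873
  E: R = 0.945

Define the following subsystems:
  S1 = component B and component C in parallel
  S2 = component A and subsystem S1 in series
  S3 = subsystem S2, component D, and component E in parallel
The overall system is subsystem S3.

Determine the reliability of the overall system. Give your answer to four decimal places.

Parallel (B and C): 1 − (1 − 0.965000)(1 − 0.903000) = 0.996605
Series (A and [0.996605]): 0.797000 × 0.996605 = 0.794294
Parallel ([0.794294], D, and E): 1 − (1 − 0.794294)(1 − 0.873000)(1 − 0.945000) = 0.9986

0.9986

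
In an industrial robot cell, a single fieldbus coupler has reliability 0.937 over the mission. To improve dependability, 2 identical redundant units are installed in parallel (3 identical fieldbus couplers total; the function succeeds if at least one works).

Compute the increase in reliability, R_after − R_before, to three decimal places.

R_before = 0.937
R_after = 1 − (1 − 0.937)^3 = 1.000
ΔR = 1.000 − 0.937 = 0.063

0.063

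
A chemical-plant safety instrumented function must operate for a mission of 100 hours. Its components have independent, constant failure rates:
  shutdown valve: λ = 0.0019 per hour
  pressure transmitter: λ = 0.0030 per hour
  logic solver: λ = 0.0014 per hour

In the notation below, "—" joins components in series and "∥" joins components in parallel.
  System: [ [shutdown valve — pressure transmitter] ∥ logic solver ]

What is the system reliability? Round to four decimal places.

0.9494

R(shutdown valve) = exp(−0.0019 × 100) = 0.826959
R(pressure transmitter) = exp(−0.0030 × 100) = 0.740818
R(logic solver) = exp(−0.0014 × 100) = 0.869358
Series (shutdown valve and pressure transmitter): 0.826959 × 0.740818 = 0.612626
Parallel ([0.612626] and logic solver): 1 − (1 − 0.612626)(1 − 0.869358) = 0.9494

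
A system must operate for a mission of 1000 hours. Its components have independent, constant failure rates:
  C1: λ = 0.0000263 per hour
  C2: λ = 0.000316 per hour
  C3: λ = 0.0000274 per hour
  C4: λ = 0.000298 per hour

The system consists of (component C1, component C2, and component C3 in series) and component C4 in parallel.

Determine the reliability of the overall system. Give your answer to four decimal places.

0.9204

R(C1) = exp(−0.0000263 × 1000) = 0.974043
R(C2) = exp(−0.000316 × 1000) = 0.729059
R(C3) = exp(−0.0000274 × 1000) = 0.972972
R(C4) = exp(−0.000298 × 1000) = 0.742301
Series (C1, C2, and C3): 0.974043 × 0.729059 × 0.972972 = 0.690941
Parallel ([0.690941] and C4): 1 − (1 − 0.690941)(1 − 0.742301) = 0.9204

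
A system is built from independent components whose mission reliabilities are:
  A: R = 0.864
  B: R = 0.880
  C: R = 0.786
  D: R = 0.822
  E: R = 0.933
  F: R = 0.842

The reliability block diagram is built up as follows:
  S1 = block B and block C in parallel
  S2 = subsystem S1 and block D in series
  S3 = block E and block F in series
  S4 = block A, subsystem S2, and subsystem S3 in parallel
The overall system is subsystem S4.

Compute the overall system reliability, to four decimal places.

0.9942

Parallel (B and C): 1 − (1 − 0.880000)(1 − 0.786000) = 0.974320
Series ([0.974320] and D): 0.974320 × 0.822000 = 0.800891
Series (E and F): 0.933000 × 0.842000 = 0.785586
Parallel (A, [0.800891], and [0.785586]): 1 − (1 − 0.864000)(1 − 0.800891)(1 − 0.785586) = 0.9942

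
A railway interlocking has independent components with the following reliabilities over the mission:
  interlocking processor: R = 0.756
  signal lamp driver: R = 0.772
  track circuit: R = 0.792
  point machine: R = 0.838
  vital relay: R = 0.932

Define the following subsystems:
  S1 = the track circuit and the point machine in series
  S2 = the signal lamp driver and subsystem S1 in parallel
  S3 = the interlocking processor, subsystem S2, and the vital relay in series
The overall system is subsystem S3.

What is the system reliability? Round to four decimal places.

Series (track circuit and point machine): 0.792000 × 0.838000 = 0.663696
Parallel (signal lamp driver and [0.663696]): 1 − (1 − 0.772000)(1 − 0.663696) = 0.923323
Series (interlocking processor, [0.923323], and vital relay): 0.756000 × 0.923323 × 0.932000 = 0.6506

0.6506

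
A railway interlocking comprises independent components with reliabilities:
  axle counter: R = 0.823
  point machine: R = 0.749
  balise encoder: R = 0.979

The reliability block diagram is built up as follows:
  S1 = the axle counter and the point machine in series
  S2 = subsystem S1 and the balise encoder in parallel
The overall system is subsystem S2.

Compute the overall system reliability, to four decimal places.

Series (axle counter and point machine): 0.823000 × 0.749000 = 0.616427
Parallel ([0.616427] and balise encoder): 1 − (1 − 0.616427)(1 − 0.979000) = 0.9919

0.9919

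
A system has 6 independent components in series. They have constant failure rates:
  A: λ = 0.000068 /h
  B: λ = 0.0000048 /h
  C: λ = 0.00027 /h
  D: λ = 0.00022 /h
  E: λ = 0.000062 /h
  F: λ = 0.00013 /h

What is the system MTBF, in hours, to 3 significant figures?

1320

Series of exponential components: λ_sys = Σ λ_i
λ_sys = 0.000068 + 0.0000048 + 0.00027 + 0.00022 + 0.000062 + 0.00013 = 7.5480e-04 /h
MTBF = 1 / λ_sys = 1320 h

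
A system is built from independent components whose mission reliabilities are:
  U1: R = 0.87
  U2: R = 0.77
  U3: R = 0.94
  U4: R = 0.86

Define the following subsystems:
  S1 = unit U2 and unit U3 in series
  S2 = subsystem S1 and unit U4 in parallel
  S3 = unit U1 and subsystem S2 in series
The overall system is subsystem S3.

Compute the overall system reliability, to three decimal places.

0.836

Series (U2 and U3): 0.77000 × 0.94000 = 0.72380
Parallel ([0.72380] and U4): 1 − (1 − 0.72380)(1 − 0.86000) = 0.96133
Series (U1 and [0.96133]): 0.87000 × 0.96133 = 0.836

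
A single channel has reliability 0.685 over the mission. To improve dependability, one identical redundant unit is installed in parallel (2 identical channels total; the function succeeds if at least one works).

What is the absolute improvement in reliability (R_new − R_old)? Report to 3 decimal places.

R_before = 0.685
R_after = 1 − (1 − 0.685)^2 = 0.901
ΔR = 0.901 − 0.685 = 0.216

0.216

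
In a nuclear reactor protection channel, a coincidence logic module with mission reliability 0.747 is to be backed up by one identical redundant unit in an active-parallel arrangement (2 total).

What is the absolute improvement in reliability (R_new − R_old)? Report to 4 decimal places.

R_before = 0.747
R_after = 1 − (1 − 0.747)^2 = 0.9360
ΔR = 0.9360 − 0.747 = 0.1890

0.1890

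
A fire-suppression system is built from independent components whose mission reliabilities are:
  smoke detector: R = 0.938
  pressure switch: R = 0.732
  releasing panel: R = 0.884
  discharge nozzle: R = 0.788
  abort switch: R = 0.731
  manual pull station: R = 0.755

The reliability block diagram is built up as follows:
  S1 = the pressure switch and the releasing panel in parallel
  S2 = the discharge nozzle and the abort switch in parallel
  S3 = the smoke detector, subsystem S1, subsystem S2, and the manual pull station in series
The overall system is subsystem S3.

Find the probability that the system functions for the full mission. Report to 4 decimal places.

0.6470

Parallel (pressure switch and releasing panel): 1 − (1 − 0.732000)(1 − 0.884000) = 0.968912
Parallel (discharge nozzle and abort switch): 1 − (1 − 0.788000)(1 − 0.731000) = 0.942972
Series (smoke detector, [0.968912], [0.942972], and manual pull station): 0.938000 × 0.968912 × 0.942972 × 0.755000 = 0.6470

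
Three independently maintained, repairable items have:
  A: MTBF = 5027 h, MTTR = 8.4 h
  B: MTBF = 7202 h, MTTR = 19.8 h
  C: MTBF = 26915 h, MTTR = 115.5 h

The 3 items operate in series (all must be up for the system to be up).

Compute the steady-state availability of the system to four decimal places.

0.9913

A(A) = MTBF/(MTBF+MTTR) = 5027/(5027+8.4) = 0.998332
A(B) = MTBF/(MTBF+MTTR) = 7202/(7202+19.8) = 0.997258
A(C) = MTBF/(MTBF+MTTR) = 26915/(26915+115.5) = 0.995727
Series availability: 0.998332 × 0.997258 × 0.995727 = 0.9913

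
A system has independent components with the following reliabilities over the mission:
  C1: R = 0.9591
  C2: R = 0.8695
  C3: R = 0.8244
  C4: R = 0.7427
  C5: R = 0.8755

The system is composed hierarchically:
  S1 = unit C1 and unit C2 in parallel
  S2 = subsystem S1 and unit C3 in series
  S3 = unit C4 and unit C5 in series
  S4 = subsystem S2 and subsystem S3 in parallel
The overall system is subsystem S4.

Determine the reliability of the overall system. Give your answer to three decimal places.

0.937

Parallel (C1 and C2): 1 − (1 − 0.95910)(1 − 0.86950) = 0.99466
Series ([0.99466] and C3): 0.99466 × 0.82440 = 0.82000
Series (C4 and C5): 0.74270 × 0.87550 = 0.65023
Parallel ([0.82000] and [0.65023]): 1 − (1 − 0.82000)(1 − 0.65023) = 0.937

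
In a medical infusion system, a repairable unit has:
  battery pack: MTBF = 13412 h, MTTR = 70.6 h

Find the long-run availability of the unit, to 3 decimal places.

0.995

A(battery pack) = MTBF/(MTBF+MTTR) = 13412/(13412+70.6) = 0.995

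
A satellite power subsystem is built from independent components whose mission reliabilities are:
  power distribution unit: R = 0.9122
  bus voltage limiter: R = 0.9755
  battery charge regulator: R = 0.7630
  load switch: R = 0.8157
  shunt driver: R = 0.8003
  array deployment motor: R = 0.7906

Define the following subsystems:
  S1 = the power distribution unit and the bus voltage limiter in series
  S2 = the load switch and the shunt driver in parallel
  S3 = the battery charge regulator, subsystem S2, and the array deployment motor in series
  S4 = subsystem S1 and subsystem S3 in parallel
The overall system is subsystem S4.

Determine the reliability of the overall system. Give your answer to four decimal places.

Series (power distribution unit and bus voltage limiter): 0.912200 × 0.975500 = 0.889851
Parallel (load switch and shunt driver): 1 − (1 − 0.815700)(1 − 0.800300) = 0.963195
Series (battery charge regulator, [0.963195], and array deployment motor): 0.763000 × 0.963195 × 0.790600 = 0.581026
Parallel ([0.889851] and [0.581026]): 1 − (1 − 0.889851)(1 − 0.581026) = 0.9539

0.9539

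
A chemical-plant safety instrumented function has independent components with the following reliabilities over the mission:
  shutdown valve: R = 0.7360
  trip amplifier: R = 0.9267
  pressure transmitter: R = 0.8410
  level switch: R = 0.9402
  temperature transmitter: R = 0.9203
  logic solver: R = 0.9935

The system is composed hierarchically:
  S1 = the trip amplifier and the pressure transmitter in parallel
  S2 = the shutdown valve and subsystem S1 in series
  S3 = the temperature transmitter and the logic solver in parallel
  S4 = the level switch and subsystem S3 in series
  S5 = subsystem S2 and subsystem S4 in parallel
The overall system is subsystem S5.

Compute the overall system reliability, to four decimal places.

Parallel (trip amplifier and pressure transmitter): 1 − (1 − 0.926700)(1 − 0.841000) = 0.988345
Series (shutdown valve and [0.988345]): 0.736000 × 0.988345 = 0.727422
Parallel (temperature transmitter and logic solver): 1 − (1 − 0.920300)(1 − 0.993500) = 0.999482
Series (level switch and [0.999482]): 0.940200 × 0.999482 = 0.939713
Parallel ([0.727422] and [0.939713]): 1 − (1 − 0.727422)(1 − 0.939713) = 0.9836

0.9836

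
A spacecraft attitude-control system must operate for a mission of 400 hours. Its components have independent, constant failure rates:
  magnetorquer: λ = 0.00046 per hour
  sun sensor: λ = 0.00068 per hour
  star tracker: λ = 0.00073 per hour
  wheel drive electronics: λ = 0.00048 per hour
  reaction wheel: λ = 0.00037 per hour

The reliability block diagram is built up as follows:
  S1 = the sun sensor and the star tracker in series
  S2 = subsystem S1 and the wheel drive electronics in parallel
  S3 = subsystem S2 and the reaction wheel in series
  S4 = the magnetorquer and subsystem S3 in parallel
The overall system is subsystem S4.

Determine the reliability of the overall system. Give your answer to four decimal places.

0.9660

R(magnetorquer) = exp(−0.00046 × 400) = 0.831936
R(sun sensor) = exp(−0.00068 × 400) = 0.761854
R(star tracker) = exp(−0.00073 × 400) = 0.746769
R(wheel drive electronics) = exp(−0.00048 × 400) = 0.825307
R(reaction wheel) = exp(−0.00037 × 400) = 0.862431
Series (sun sensor and star tracker): 0.761854 × 0.746769 = 0.568929
Parallel ([0.568929] and wheel drive electronics): 1 − (1 − 0.568929)(1 − 0.825307) = 0.924695
Series ([0.924695] and reaction wheel): 0.924695 × 0.862431 = 0.797486
Parallel (magnetorquer and [0.797486]): 1 − (1 − 0.831936)(1 − 0.797486) = 0.9660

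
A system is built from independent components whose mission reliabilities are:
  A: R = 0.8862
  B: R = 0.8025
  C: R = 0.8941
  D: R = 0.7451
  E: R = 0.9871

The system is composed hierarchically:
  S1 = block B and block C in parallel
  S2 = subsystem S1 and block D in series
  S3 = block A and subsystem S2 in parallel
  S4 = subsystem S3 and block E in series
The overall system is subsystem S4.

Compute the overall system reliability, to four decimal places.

Parallel (B and C): 1 − (1 − 0.802500)(1 − 0.894100) = 0.979085
Series ([0.979085] and D): 0.979085 × 0.745100 = 0.729516
Parallel (A and [0.729516]): 1 − (1 − 0.886200)(1 − 0.729516) = 0.969219
Series ([0.969219] and E): 0.969219 × 0.987100 = 0.9567

0.9567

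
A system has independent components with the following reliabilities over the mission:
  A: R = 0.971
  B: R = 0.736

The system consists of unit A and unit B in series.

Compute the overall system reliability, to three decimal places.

0.715

Series (A and B): 0.97100 × 0.73600 = 0.715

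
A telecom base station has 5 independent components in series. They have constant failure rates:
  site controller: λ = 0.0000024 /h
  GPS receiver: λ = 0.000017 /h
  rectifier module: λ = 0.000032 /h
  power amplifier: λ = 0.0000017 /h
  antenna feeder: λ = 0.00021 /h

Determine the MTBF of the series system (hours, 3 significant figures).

Series of exponential components: λ_sys = Σ λ_i
λ_sys = 0.0000024 + 0.000017 + 0.000032 + 0.0000017 + 0.00021 = 2.6310e-04 /h
MTBF = 1 / λ_sys = 3800 h

3800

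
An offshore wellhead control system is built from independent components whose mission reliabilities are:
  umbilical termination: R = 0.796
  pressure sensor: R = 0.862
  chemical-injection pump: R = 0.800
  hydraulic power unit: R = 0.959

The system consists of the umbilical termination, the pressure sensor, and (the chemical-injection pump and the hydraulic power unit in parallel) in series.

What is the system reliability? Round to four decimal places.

Parallel (chemical-injection pump and hydraulic power unit): 1 − (1 − 0.800000)(1 − 0.959000) = 0.991800
Series (umbilical termination, pressure sensor, and [0.991800]): 0.796000 × 0.862000 × 0.991800 = 0.6805

0.6805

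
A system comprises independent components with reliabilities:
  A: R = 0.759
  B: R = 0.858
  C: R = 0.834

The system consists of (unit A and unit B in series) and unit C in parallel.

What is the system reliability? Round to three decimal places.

Series (A and B): 0.75900 × 0.85800 = 0.65122
Parallel ([0.65122] and C): 1 − (1 − 0.65122)(1 − 0.83400) = 0.942

0.942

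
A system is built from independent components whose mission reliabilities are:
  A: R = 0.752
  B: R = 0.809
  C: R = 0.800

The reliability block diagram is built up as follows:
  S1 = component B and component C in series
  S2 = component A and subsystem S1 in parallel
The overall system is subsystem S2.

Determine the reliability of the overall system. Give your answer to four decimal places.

Series (B and C): 0.809000 × 0.800000 = 0.647200
Parallel (A and [0.647200]): 1 − (1 − 0.752000)(1 − 0.647200) = 0.9125

0.9125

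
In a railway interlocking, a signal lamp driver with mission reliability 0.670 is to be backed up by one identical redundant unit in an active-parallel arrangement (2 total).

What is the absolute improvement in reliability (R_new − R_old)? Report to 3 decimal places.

R_before = 0.670
R_after = 1 − (1 − 0.670)^2 = 0.891
ΔR = 0.891 − 0.670 = 0.221

0.221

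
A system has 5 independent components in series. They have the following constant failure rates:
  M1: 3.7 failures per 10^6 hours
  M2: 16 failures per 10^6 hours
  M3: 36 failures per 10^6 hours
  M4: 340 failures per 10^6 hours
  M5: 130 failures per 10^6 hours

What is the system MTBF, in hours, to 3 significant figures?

Series of exponential components: λ_sys = Σ λ_i
λ_sys = 0.0000037 + 0.000016 + 0.000036 + 0.00034 + 0.00013 = 5.2570e-04 /h
MTBF = 1 / λ_sys = 1900 h

1900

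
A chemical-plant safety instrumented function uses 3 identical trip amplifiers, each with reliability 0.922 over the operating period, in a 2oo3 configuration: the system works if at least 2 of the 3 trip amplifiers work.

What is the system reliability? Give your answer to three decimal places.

0.983

R = Σ_{i=2}^{3} C(3,i) p^i (1−p)^{3−i} with p = 0.922
C(3,2)·0.922^2·0.078^1 = 0.19892
C(3,3)·0.922^3·0.078^0 = 0.78378
Sum = 0.983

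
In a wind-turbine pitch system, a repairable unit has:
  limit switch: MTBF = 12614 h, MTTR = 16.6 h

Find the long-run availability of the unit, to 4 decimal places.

0.9987

A(limit switch) = MTBF/(MTBF+MTTR) = 12614/(12614+16.6) = 0.9987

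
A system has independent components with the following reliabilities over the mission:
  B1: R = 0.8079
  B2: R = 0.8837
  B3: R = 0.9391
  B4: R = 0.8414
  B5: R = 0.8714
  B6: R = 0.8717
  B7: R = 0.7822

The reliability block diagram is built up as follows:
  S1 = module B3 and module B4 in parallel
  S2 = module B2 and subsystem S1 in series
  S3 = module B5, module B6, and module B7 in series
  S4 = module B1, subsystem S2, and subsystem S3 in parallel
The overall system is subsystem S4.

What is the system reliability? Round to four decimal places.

0.9903

Parallel (B3 and B4): 1 − (1 − 0.939100)(1 − 0.841400) = 0.990341
Series (B2 and [0.990341]): 0.883700 × 0.990341 = 0.875164
Series (B5, B6, and B7): 0.871400 × 0.871700 × 0.782200 = 0.594159
Parallel (B1, [0.875164], and [0.594159]): 1 − (1 − 0.807900)(1 − 0.875164)(1 − 0.594159) = 0.9903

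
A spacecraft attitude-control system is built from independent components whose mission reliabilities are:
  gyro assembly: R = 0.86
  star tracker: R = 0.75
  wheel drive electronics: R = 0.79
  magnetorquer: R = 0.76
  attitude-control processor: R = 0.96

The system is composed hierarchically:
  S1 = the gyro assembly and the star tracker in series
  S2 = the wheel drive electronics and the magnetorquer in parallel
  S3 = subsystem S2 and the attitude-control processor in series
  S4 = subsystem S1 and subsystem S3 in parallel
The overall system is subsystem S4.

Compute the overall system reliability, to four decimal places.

Series (gyro assembly and star tracker): 0.860000 × 0.750000 = 0.645000
Parallel (wheel drive electronics and magnetorquer): 1 − (1 − 0.790000)(1 − 0.760000) = 0.949600
Series ([0.949600] and attitude-control processor): 0.949600 × 0.960000 = 0.911616
Parallel ([0.645000] and [0.911616]): 1 − (1 − 0.645000)(1 − 0.911616) = 0.9686

0.9686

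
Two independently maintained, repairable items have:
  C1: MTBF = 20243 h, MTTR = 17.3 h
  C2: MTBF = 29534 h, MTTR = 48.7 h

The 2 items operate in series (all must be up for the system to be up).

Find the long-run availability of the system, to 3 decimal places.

A(C1) = MTBF/(MTBF+MTTR) = 20243/(20243+17.3) = 0.999146
A(C2) = MTBF/(MTBF+MTTR) = 29534/(29534+48.7) = 0.998354
Series availability: 0.999146 × 0.998354 = 0.998

0.998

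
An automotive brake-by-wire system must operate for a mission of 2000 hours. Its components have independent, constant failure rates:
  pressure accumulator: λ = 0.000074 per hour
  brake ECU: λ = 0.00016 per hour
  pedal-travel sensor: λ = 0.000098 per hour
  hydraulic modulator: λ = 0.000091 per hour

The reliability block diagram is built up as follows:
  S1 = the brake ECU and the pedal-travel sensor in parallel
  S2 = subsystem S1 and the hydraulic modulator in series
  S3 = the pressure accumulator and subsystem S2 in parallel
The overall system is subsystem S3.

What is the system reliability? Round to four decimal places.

R(pressure accumulator) = exp(−0.000074 × 2000) = 0.862431
R(brake ECU) = exp(−0.00016 × 2000) = 0.726149
R(pedal-travel sensor) = exp(−0.000098 × 2000) = 0.822012
R(hydraulic modulator) = exp(−0.000091 × 2000) = 0.833601
Parallel (brake ECU and pedal-travel sensor): 1 − (1 − 0.726149)(1 − 0.822012) = 0.951258
Series ([0.951258] and hydraulic modulator): 0.951258 × 0.833601 = 0.792970
Parallel (pressure accumulator and [0.792970]): 1 − (1 − 0.862431)(1 − 0.792970) = 0.9715

0.9715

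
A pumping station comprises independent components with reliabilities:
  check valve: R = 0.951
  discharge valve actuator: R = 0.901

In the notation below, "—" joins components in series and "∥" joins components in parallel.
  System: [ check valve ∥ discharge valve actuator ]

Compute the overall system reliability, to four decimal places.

Parallel (check valve and discharge valve actuator): 1 − (1 − 0.951000)(1 − 0.901000) = 0.9951

0.9951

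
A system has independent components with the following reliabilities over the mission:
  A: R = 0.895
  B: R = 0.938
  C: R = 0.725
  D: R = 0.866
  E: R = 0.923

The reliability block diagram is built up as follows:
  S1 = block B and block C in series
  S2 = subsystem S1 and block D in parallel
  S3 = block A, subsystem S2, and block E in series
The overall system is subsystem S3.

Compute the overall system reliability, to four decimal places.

Series (B and C): 0.938000 × 0.725000 = 0.680050
Parallel ([0.680050] and D): 1 − (1 − 0.680050)(1 − 0.866000) = 0.957127
Series (A, [0.957127], and E): 0.895000 × 0.957127 × 0.923000 = 0.7907

0.7907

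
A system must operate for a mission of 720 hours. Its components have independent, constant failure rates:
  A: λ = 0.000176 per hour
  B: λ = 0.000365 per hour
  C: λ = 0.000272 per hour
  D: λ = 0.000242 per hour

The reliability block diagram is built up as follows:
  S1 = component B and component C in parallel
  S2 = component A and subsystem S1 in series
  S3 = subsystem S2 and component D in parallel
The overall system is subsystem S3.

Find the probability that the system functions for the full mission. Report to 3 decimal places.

0.975

R(A) = exp(−0.000176 × 720) = 0.88098
R(B) = exp(−0.000365 × 720) = 0.76890
R(C) = exp(−0.000272 × 720) = 0.82214
R(D) = exp(−0.000242 × 720) = 0.84010
Parallel (B and C): 1 − (1 − 0.76890)(1 − 0.82214) = 0.95890
Series (A and [0.95890]): 0.88098 × 0.95890 = 0.84477
Parallel ([0.84477] and D): 1 − (1 − 0.84477)(1 − 0.84010) = 0.975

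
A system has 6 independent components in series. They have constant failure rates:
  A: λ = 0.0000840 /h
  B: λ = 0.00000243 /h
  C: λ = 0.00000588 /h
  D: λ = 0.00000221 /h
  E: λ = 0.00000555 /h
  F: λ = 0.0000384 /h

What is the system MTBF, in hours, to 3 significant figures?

Series of exponential components: λ_sys = Σ λ_i
λ_sys = 0.0000840 + 0.00000243 + 0.00000588 + 0.00000221 + 0.00000555 + 0.0000384 = 1.3847e-04 /h
MTBF = 1 / λ_sys = 7220 h

7220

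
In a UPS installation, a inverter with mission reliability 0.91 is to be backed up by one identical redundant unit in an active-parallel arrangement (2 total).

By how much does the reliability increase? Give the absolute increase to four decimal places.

0.0819

R_before = 0.91
R_after = 1 − (1 − 0.91)^2 = 0.9919
ΔR = 0.9919 − 0.91 = 0.0819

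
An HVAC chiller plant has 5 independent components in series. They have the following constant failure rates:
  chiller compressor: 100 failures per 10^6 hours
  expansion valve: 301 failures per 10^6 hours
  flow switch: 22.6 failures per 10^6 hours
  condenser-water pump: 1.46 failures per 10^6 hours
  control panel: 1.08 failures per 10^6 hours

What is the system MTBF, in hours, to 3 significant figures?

2350

Series of exponential components: λ_sys = Σ λ_i
λ_sys = 0.000100 + 0.000301 + 0.0000226 + 0.00000146 + 0.00000108 = 4.2614e-04 /h
MTBF = 1 / λ_sys = 2350 h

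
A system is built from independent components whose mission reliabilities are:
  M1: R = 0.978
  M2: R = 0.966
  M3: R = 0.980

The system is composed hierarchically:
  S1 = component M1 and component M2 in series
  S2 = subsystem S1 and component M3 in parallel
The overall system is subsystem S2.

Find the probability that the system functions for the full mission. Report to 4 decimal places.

0.9989

Series (M1 and M2): 0.978000 × 0.966000 = 0.944748
Parallel ([0.944748] and M3): 1 − (1 − 0.944748)(1 − 0.980000) = 0.9989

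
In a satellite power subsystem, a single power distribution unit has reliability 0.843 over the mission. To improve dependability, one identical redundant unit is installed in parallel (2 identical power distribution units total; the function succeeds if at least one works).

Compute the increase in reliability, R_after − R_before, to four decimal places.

R_before = 0.843
R_after = 1 − (1 − 0.843)^2 = 0.9754
ΔR = 0.9754 − 0.843 = 0.1324

0.1324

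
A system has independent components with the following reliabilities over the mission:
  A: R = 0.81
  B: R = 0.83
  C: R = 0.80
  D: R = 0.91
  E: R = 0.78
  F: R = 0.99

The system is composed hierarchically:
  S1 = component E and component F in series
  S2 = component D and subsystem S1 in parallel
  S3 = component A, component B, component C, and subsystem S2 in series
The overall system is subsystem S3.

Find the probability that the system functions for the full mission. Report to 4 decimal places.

0.5268

Series (E and F): 0.780000 × 0.990000 = 0.772200
Parallel (D and [0.772200]): 1 − (1 − 0.910000)(1 − 0.772200) = 0.979498
Series (A, B, C, and [0.979498]): 0.810000 × 0.830000 × 0.800000 × 0.979498 = 0.5268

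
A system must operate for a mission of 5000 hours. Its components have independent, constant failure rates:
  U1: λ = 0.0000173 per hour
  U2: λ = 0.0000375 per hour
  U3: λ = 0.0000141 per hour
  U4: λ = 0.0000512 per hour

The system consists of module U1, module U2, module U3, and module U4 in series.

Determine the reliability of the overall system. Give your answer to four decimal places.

0.5485

R(U1) = exp(−0.0000173 × 5000) = 0.917136
R(U2) = exp(−0.0000375 × 5000) = 0.829029
R(U3) = exp(−0.0000141 × 5000) = 0.931928
R(U4) = exp(−0.0000512 × 5000) = 0.774142
Series (U1, U2, U3, and U4): 0.917136 × 0.829029 × 0.931928 × 0.774142 = 0.5485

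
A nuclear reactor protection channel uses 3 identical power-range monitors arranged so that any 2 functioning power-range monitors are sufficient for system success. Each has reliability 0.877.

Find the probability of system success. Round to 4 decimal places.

0.9583

R = Σ_{i=2}^{3} C(3,i) p^i (1−p)^{3−i} with p = 0.877
C(3,2)·0.877^2·0.123^1 = 0.283809
C(3,3)·0.877^3·0.123^0 = 0.674526
Sum = 0.9583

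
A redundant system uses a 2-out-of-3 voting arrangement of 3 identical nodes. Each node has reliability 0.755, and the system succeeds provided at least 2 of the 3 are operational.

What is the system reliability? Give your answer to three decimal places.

0.849

R = Σ_{i=2}^{3} C(3,i) p^i (1−p)^{3−i} with p = 0.755
C(3,2)·0.755^2·0.245^1 = 0.41897
C(3,3)·0.755^3·0.245^0 = 0.43037
Sum = 0.849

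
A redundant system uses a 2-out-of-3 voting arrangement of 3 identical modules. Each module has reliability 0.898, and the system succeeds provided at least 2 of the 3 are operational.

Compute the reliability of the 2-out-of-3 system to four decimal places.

0.9709

R = Σ_{i=2}^{3} C(3,i) p^i (1−p)^{3−i} with p = 0.898
C(3,2)·0.898^2·0.102^1 = 0.246760
C(3,3)·0.898^3·0.102^0 = 0.724151
Sum = 0.9709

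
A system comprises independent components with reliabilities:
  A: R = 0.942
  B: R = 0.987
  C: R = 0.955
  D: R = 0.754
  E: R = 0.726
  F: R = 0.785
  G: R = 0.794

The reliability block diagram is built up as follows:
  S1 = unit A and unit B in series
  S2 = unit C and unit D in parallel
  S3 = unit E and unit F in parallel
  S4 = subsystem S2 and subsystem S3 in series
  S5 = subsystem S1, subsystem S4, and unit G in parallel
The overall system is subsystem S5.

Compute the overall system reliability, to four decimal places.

Series (A and B): 0.942000 × 0.987000 = 0.929754
Parallel (C and D): 1 − (1 − 0.955000)(1 − 0.754000) = 0.988930
Parallel (E and F): 1 − (1 − 0.726000)(1 − 0.785000) = 0.941090
Series ([0.988930] and [0.941090]): 0.988930 × 0.941090 = 0.930672
Parallel ([0.929754], [0.930672], and G): 1 − (1 − 0.929754)(1 − 0.930672)(1 − 0.794000) = 0.9990

0.9990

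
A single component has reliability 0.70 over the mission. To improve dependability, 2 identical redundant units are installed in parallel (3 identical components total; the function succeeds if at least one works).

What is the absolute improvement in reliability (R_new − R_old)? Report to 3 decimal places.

0.273

R_before = 0.70
R_after = 1 − (1 − 0.70)^3 = 0.973
ΔR = 0.973 − 0.70 = 0.273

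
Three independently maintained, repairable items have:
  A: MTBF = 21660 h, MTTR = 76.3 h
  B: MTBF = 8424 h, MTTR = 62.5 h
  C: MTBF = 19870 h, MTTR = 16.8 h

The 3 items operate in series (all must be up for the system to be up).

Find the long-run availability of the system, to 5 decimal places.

A(A) = MTBF/(MTBF+MTTR) = 21660/(21660+76.3) = 0.996490
A(B) = MTBF/(MTBF+MTTR) = 8424/(8424+62.5) = 0.992635
A(C) = MTBF/(MTBF+MTTR) = 19870/(19870+16.8) = 0.999155
Series availability: 0.996490 × 0.992635 × 0.999155 = 0.98832

0.98832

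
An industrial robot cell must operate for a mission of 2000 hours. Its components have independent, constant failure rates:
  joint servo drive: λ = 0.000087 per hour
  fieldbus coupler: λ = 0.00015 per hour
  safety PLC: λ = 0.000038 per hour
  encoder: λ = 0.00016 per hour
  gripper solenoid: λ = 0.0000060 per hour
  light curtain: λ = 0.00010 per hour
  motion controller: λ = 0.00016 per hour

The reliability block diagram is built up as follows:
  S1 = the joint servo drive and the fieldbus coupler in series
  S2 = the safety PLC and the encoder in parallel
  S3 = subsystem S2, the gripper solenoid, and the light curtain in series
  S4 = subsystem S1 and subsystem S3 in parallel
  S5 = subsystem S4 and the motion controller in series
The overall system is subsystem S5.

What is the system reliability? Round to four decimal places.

R(joint servo drive) = exp(−0.000087 × 2000) = 0.840297
R(fieldbus coupler) = exp(−0.00015 × 2000) = 0.740818
R(safety PLC) = exp(−0.000038 × 2000) = 0.926816
R(encoder) = exp(−0.00016 × 2000) = 0.726149
R(gripper solenoid) = exp(−0.0000060 × 2000) = 0.988072
R(light curtain) = exp(−0.00010 × 2000) = 0.818731
R(motion controller) = exp(−0.00016 × 2000) = 0.726149
Series (joint servo drive and fieldbus coupler): 0.840297 × 0.740818 = 0.622507
Parallel (safety PLC and encoder): 1 − (1 − 0.926816)(1 − 0.726149) = 0.979958
Series ([0.979958], gripper solenoid, and light curtain): 0.979958 × 0.988072 × 0.818731 = 0.792752
Parallel ([0.622507] and [0.792752]): 1 − (1 − 0.622507)(1 − 0.792752) = 0.921765
Series ([0.921765] and motion controller): 0.921765 × 0.726149 = 0.6693

0.6693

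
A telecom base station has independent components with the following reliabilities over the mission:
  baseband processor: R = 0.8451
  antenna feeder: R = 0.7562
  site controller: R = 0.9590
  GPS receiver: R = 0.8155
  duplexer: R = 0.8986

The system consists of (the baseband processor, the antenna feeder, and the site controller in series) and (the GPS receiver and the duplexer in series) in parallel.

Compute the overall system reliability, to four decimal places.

Series (baseband processor, antenna feeder, and site controller): 0.845100 × 0.756200 × 0.959000 = 0.612863
Series (GPS receiver and duplexer): 0.815500 × 0.898600 = 0.732808
Parallel ([0.612863] and [0.732808]): 1 − (1 − 0.612863)(1 − 0.732808) = 0.8966

0.8966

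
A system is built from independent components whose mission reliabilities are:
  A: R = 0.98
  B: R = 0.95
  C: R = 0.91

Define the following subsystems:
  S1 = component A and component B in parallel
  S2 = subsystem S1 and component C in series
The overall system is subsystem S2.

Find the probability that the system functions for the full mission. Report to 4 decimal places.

0.9091

Parallel (A and B): 1 − (1 − 0.980000)(1 − 0.950000) = 0.999000
Series ([0.999000] and C): 0.999000 × 0.910000 = 0.9091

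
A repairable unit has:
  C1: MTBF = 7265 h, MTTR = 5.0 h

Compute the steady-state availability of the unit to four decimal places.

A(C1) = MTBF/(MTBF+MTTR) = 7265/(7265+5.0) = 0.9993

0.9993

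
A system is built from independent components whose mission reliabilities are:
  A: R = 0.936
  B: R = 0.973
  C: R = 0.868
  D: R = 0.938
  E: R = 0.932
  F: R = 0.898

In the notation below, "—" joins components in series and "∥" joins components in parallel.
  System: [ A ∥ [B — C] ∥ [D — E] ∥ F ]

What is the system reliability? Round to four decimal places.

Series (B and C): 0.973000 × 0.868000 = 0.844564
Series (D and E): 0.938000 × 0.932000 = 0.874216
Parallel (A, [0.844564], [0.874216], and F): 1 − (1 − 0.936000)(1 − 0.844564)(1 − 0.874216)(1 − 0.898000) = 0.9999

0.9999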